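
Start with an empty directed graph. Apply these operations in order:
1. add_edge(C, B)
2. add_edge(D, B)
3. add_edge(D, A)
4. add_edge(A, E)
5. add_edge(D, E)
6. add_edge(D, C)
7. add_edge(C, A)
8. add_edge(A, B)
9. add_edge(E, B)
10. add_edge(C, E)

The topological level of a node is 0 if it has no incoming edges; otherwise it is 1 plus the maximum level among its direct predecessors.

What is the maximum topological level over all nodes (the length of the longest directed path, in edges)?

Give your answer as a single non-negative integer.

Answer: 4

Derivation:
Op 1: add_edge(C, B). Edges now: 1
Op 2: add_edge(D, B). Edges now: 2
Op 3: add_edge(D, A). Edges now: 3
Op 4: add_edge(A, E). Edges now: 4
Op 5: add_edge(D, E). Edges now: 5
Op 6: add_edge(D, C). Edges now: 6
Op 7: add_edge(C, A). Edges now: 7
Op 8: add_edge(A, B). Edges now: 8
Op 9: add_edge(E, B). Edges now: 9
Op 10: add_edge(C, E). Edges now: 10
Compute levels (Kahn BFS):
  sources (in-degree 0): D
  process D: level=0
    D->A: in-degree(A)=1, level(A)>=1
    D->B: in-degree(B)=3, level(B)>=1
    D->C: in-degree(C)=0, level(C)=1, enqueue
    D->E: in-degree(E)=2, level(E)>=1
  process C: level=1
    C->A: in-degree(A)=0, level(A)=2, enqueue
    C->B: in-degree(B)=2, level(B)>=2
    C->E: in-degree(E)=1, level(E)>=2
  process A: level=2
    A->B: in-degree(B)=1, level(B)>=3
    A->E: in-degree(E)=0, level(E)=3, enqueue
  process E: level=3
    E->B: in-degree(B)=0, level(B)=4, enqueue
  process B: level=4
All levels: A:2, B:4, C:1, D:0, E:3
max level = 4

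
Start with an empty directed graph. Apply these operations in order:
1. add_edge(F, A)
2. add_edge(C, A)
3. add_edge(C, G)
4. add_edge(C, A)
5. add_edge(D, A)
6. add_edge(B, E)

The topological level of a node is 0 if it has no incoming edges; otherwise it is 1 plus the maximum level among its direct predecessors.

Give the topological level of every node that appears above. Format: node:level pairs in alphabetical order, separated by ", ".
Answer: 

Answer: A:1, B:0, C:0, D:0, E:1, F:0, G:1

Derivation:
Op 1: add_edge(F, A). Edges now: 1
Op 2: add_edge(C, A). Edges now: 2
Op 3: add_edge(C, G). Edges now: 3
Op 4: add_edge(C, A) (duplicate, no change). Edges now: 3
Op 5: add_edge(D, A). Edges now: 4
Op 6: add_edge(B, E). Edges now: 5
Compute levels (Kahn BFS):
  sources (in-degree 0): B, C, D, F
  process B: level=0
    B->E: in-degree(E)=0, level(E)=1, enqueue
  process C: level=0
    C->A: in-degree(A)=2, level(A)>=1
    C->G: in-degree(G)=0, level(G)=1, enqueue
  process D: level=0
    D->A: in-degree(A)=1, level(A)>=1
  process F: level=0
    F->A: in-degree(A)=0, level(A)=1, enqueue
  process E: level=1
  process G: level=1
  process A: level=1
All levels: A:1, B:0, C:0, D:0, E:1, F:0, G:1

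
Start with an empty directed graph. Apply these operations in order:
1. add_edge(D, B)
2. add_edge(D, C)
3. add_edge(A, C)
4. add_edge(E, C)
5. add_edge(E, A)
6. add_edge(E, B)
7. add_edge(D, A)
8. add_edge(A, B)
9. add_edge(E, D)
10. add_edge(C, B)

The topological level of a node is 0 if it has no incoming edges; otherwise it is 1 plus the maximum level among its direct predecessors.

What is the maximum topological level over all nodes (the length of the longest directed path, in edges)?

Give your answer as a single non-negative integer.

Op 1: add_edge(D, B). Edges now: 1
Op 2: add_edge(D, C). Edges now: 2
Op 3: add_edge(A, C). Edges now: 3
Op 4: add_edge(E, C). Edges now: 4
Op 5: add_edge(E, A). Edges now: 5
Op 6: add_edge(E, B). Edges now: 6
Op 7: add_edge(D, A). Edges now: 7
Op 8: add_edge(A, B). Edges now: 8
Op 9: add_edge(E, D). Edges now: 9
Op 10: add_edge(C, B). Edges now: 10
Compute levels (Kahn BFS):
  sources (in-degree 0): E
  process E: level=0
    E->A: in-degree(A)=1, level(A)>=1
    E->B: in-degree(B)=3, level(B)>=1
    E->C: in-degree(C)=2, level(C)>=1
    E->D: in-degree(D)=0, level(D)=1, enqueue
  process D: level=1
    D->A: in-degree(A)=0, level(A)=2, enqueue
    D->B: in-degree(B)=2, level(B)>=2
    D->C: in-degree(C)=1, level(C)>=2
  process A: level=2
    A->B: in-degree(B)=1, level(B)>=3
    A->C: in-degree(C)=0, level(C)=3, enqueue
  process C: level=3
    C->B: in-degree(B)=0, level(B)=4, enqueue
  process B: level=4
All levels: A:2, B:4, C:3, D:1, E:0
max level = 4

Answer: 4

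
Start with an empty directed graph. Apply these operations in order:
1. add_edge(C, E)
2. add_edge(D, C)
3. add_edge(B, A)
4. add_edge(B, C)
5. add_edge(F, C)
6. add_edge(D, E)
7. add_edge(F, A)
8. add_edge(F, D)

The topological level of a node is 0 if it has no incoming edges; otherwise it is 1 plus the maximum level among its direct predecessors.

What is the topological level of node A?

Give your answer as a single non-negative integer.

Op 1: add_edge(C, E). Edges now: 1
Op 2: add_edge(D, C). Edges now: 2
Op 3: add_edge(B, A). Edges now: 3
Op 4: add_edge(B, C). Edges now: 4
Op 5: add_edge(F, C). Edges now: 5
Op 6: add_edge(D, E). Edges now: 6
Op 7: add_edge(F, A). Edges now: 7
Op 8: add_edge(F, D). Edges now: 8
Compute levels (Kahn BFS):
  sources (in-degree 0): B, F
  process B: level=0
    B->A: in-degree(A)=1, level(A)>=1
    B->C: in-degree(C)=2, level(C)>=1
  process F: level=0
    F->A: in-degree(A)=0, level(A)=1, enqueue
    F->C: in-degree(C)=1, level(C)>=1
    F->D: in-degree(D)=0, level(D)=1, enqueue
  process A: level=1
  process D: level=1
    D->C: in-degree(C)=0, level(C)=2, enqueue
    D->E: in-degree(E)=1, level(E)>=2
  process C: level=2
    C->E: in-degree(E)=0, level(E)=3, enqueue
  process E: level=3
All levels: A:1, B:0, C:2, D:1, E:3, F:0
level(A) = 1

Answer: 1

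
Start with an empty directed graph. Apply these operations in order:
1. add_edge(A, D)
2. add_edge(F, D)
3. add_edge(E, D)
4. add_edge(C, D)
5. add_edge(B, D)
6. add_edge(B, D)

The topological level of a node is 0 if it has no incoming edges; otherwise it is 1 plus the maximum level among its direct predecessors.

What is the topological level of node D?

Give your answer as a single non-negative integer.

Answer: 1

Derivation:
Op 1: add_edge(A, D). Edges now: 1
Op 2: add_edge(F, D). Edges now: 2
Op 3: add_edge(E, D). Edges now: 3
Op 4: add_edge(C, D). Edges now: 4
Op 5: add_edge(B, D). Edges now: 5
Op 6: add_edge(B, D) (duplicate, no change). Edges now: 5
Compute levels (Kahn BFS):
  sources (in-degree 0): A, B, C, E, F
  process A: level=0
    A->D: in-degree(D)=4, level(D)>=1
  process B: level=0
    B->D: in-degree(D)=3, level(D)>=1
  process C: level=0
    C->D: in-degree(D)=2, level(D)>=1
  process E: level=0
    E->D: in-degree(D)=1, level(D)>=1
  process F: level=0
    F->D: in-degree(D)=0, level(D)=1, enqueue
  process D: level=1
All levels: A:0, B:0, C:0, D:1, E:0, F:0
level(D) = 1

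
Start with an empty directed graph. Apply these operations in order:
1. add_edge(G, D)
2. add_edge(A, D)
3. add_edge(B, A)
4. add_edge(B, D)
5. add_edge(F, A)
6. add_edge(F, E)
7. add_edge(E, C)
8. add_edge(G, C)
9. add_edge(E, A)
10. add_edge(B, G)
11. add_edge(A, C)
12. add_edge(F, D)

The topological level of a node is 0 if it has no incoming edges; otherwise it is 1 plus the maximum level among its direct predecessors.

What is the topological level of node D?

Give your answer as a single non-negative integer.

Answer: 3

Derivation:
Op 1: add_edge(G, D). Edges now: 1
Op 2: add_edge(A, D). Edges now: 2
Op 3: add_edge(B, A). Edges now: 3
Op 4: add_edge(B, D). Edges now: 4
Op 5: add_edge(F, A). Edges now: 5
Op 6: add_edge(F, E). Edges now: 6
Op 7: add_edge(E, C). Edges now: 7
Op 8: add_edge(G, C). Edges now: 8
Op 9: add_edge(E, A). Edges now: 9
Op 10: add_edge(B, G). Edges now: 10
Op 11: add_edge(A, C). Edges now: 11
Op 12: add_edge(F, D). Edges now: 12
Compute levels (Kahn BFS):
  sources (in-degree 0): B, F
  process B: level=0
    B->A: in-degree(A)=2, level(A)>=1
    B->D: in-degree(D)=3, level(D)>=1
    B->G: in-degree(G)=0, level(G)=1, enqueue
  process F: level=0
    F->A: in-degree(A)=1, level(A)>=1
    F->D: in-degree(D)=2, level(D)>=1
    F->E: in-degree(E)=0, level(E)=1, enqueue
  process G: level=1
    G->C: in-degree(C)=2, level(C)>=2
    G->D: in-degree(D)=1, level(D)>=2
  process E: level=1
    E->A: in-degree(A)=0, level(A)=2, enqueue
    E->C: in-degree(C)=1, level(C)>=2
  process A: level=2
    A->C: in-degree(C)=0, level(C)=3, enqueue
    A->D: in-degree(D)=0, level(D)=3, enqueue
  process C: level=3
  process D: level=3
All levels: A:2, B:0, C:3, D:3, E:1, F:0, G:1
level(D) = 3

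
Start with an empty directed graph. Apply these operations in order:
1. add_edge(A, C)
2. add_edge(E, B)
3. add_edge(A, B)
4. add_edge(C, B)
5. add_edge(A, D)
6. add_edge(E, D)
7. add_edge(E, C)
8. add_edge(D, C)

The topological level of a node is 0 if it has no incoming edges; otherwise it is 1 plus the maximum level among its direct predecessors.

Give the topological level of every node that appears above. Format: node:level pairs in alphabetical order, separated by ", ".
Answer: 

Answer: A:0, B:3, C:2, D:1, E:0

Derivation:
Op 1: add_edge(A, C). Edges now: 1
Op 2: add_edge(E, B). Edges now: 2
Op 3: add_edge(A, B). Edges now: 3
Op 4: add_edge(C, B). Edges now: 4
Op 5: add_edge(A, D). Edges now: 5
Op 6: add_edge(E, D). Edges now: 6
Op 7: add_edge(E, C). Edges now: 7
Op 8: add_edge(D, C). Edges now: 8
Compute levels (Kahn BFS):
  sources (in-degree 0): A, E
  process A: level=0
    A->B: in-degree(B)=2, level(B)>=1
    A->C: in-degree(C)=2, level(C)>=1
    A->D: in-degree(D)=1, level(D)>=1
  process E: level=0
    E->B: in-degree(B)=1, level(B)>=1
    E->C: in-degree(C)=1, level(C)>=1
    E->D: in-degree(D)=0, level(D)=1, enqueue
  process D: level=1
    D->C: in-degree(C)=0, level(C)=2, enqueue
  process C: level=2
    C->B: in-degree(B)=0, level(B)=3, enqueue
  process B: level=3
All levels: A:0, B:3, C:2, D:1, E:0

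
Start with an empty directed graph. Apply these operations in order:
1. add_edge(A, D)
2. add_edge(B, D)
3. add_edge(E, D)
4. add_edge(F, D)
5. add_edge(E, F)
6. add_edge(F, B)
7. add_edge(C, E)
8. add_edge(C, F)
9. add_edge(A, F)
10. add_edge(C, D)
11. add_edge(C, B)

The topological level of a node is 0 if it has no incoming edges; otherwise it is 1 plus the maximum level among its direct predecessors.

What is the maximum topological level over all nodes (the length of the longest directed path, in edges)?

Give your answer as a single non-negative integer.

Op 1: add_edge(A, D). Edges now: 1
Op 2: add_edge(B, D). Edges now: 2
Op 3: add_edge(E, D). Edges now: 3
Op 4: add_edge(F, D). Edges now: 4
Op 5: add_edge(E, F). Edges now: 5
Op 6: add_edge(F, B). Edges now: 6
Op 7: add_edge(C, E). Edges now: 7
Op 8: add_edge(C, F). Edges now: 8
Op 9: add_edge(A, F). Edges now: 9
Op 10: add_edge(C, D). Edges now: 10
Op 11: add_edge(C, B). Edges now: 11
Compute levels (Kahn BFS):
  sources (in-degree 0): A, C
  process A: level=0
    A->D: in-degree(D)=4, level(D)>=1
    A->F: in-degree(F)=2, level(F)>=1
  process C: level=0
    C->B: in-degree(B)=1, level(B)>=1
    C->D: in-degree(D)=3, level(D)>=1
    C->E: in-degree(E)=0, level(E)=1, enqueue
    C->F: in-degree(F)=1, level(F)>=1
  process E: level=1
    E->D: in-degree(D)=2, level(D)>=2
    E->F: in-degree(F)=0, level(F)=2, enqueue
  process F: level=2
    F->B: in-degree(B)=0, level(B)=3, enqueue
    F->D: in-degree(D)=1, level(D)>=3
  process B: level=3
    B->D: in-degree(D)=0, level(D)=4, enqueue
  process D: level=4
All levels: A:0, B:3, C:0, D:4, E:1, F:2
max level = 4

Answer: 4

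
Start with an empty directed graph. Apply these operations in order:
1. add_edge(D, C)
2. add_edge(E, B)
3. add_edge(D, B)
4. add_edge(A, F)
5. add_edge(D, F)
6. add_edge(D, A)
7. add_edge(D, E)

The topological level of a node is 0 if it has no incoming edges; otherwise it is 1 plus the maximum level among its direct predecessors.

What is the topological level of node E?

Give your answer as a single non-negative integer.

Answer: 1

Derivation:
Op 1: add_edge(D, C). Edges now: 1
Op 2: add_edge(E, B). Edges now: 2
Op 3: add_edge(D, B). Edges now: 3
Op 4: add_edge(A, F). Edges now: 4
Op 5: add_edge(D, F). Edges now: 5
Op 6: add_edge(D, A). Edges now: 6
Op 7: add_edge(D, E). Edges now: 7
Compute levels (Kahn BFS):
  sources (in-degree 0): D
  process D: level=0
    D->A: in-degree(A)=0, level(A)=1, enqueue
    D->B: in-degree(B)=1, level(B)>=1
    D->C: in-degree(C)=0, level(C)=1, enqueue
    D->E: in-degree(E)=0, level(E)=1, enqueue
    D->F: in-degree(F)=1, level(F)>=1
  process A: level=1
    A->F: in-degree(F)=0, level(F)=2, enqueue
  process C: level=1
  process E: level=1
    E->B: in-degree(B)=0, level(B)=2, enqueue
  process F: level=2
  process B: level=2
All levels: A:1, B:2, C:1, D:0, E:1, F:2
level(E) = 1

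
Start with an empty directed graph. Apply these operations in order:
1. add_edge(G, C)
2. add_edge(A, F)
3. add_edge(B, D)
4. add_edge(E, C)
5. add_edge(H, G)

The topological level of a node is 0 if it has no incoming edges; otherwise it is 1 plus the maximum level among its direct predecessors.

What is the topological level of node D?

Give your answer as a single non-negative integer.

Answer: 1

Derivation:
Op 1: add_edge(G, C). Edges now: 1
Op 2: add_edge(A, F). Edges now: 2
Op 3: add_edge(B, D). Edges now: 3
Op 4: add_edge(E, C). Edges now: 4
Op 5: add_edge(H, G). Edges now: 5
Compute levels (Kahn BFS):
  sources (in-degree 0): A, B, E, H
  process A: level=0
    A->F: in-degree(F)=0, level(F)=1, enqueue
  process B: level=0
    B->D: in-degree(D)=0, level(D)=1, enqueue
  process E: level=0
    E->C: in-degree(C)=1, level(C)>=1
  process H: level=0
    H->G: in-degree(G)=0, level(G)=1, enqueue
  process F: level=1
  process D: level=1
  process G: level=1
    G->C: in-degree(C)=0, level(C)=2, enqueue
  process C: level=2
All levels: A:0, B:0, C:2, D:1, E:0, F:1, G:1, H:0
level(D) = 1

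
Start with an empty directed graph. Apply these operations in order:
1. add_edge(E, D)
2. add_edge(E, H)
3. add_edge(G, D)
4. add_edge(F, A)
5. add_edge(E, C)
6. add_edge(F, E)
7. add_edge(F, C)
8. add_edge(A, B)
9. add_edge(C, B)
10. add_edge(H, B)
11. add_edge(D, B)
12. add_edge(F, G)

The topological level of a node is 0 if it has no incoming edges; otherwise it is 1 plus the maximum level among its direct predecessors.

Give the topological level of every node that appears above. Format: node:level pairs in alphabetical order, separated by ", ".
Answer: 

Op 1: add_edge(E, D). Edges now: 1
Op 2: add_edge(E, H). Edges now: 2
Op 3: add_edge(G, D). Edges now: 3
Op 4: add_edge(F, A). Edges now: 4
Op 5: add_edge(E, C). Edges now: 5
Op 6: add_edge(F, E). Edges now: 6
Op 7: add_edge(F, C). Edges now: 7
Op 8: add_edge(A, B). Edges now: 8
Op 9: add_edge(C, B). Edges now: 9
Op 10: add_edge(H, B). Edges now: 10
Op 11: add_edge(D, B). Edges now: 11
Op 12: add_edge(F, G). Edges now: 12
Compute levels (Kahn BFS):
  sources (in-degree 0): F
  process F: level=0
    F->A: in-degree(A)=0, level(A)=1, enqueue
    F->C: in-degree(C)=1, level(C)>=1
    F->E: in-degree(E)=0, level(E)=1, enqueue
    F->G: in-degree(G)=0, level(G)=1, enqueue
  process A: level=1
    A->B: in-degree(B)=3, level(B)>=2
  process E: level=1
    E->C: in-degree(C)=0, level(C)=2, enqueue
    E->D: in-degree(D)=1, level(D)>=2
    E->H: in-degree(H)=0, level(H)=2, enqueue
  process G: level=1
    G->D: in-degree(D)=0, level(D)=2, enqueue
  process C: level=2
    C->B: in-degree(B)=2, level(B)>=3
  process H: level=2
    H->B: in-degree(B)=1, level(B)>=3
  process D: level=2
    D->B: in-degree(B)=0, level(B)=3, enqueue
  process B: level=3
All levels: A:1, B:3, C:2, D:2, E:1, F:0, G:1, H:2

Answer: A:1, B:3, C:2, D:2, E:1, F:0, G:1, H:2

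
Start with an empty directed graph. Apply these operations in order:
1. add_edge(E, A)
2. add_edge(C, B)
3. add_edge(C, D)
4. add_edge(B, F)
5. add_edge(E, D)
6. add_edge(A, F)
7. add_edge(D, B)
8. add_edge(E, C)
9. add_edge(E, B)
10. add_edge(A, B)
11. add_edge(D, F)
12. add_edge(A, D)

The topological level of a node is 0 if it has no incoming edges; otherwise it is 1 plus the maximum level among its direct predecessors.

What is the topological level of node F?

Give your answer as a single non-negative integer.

Answer: 4

Derivation:
Op 1: add_edge(E, A). Edges now: 1
Op 2: add_edge(C, B). Edges now: 2
Op 3: add_edge(C, D). Edges now: 3
Op 4: add_edge(B, F). Edges now: 4
Op 5: add_edge(E, D). Edges now: 5
Op 6: add_edge(A, F). Edges now: 6
Op 7: add_edge(D, B). Edges now: 7
Op 8: add_edge(E, C). Edges now: 8
Op 9: add_edge(E, B). Edges now: 9
Op 10: add_edge(A, B). Edges now: 10
Op 11: add_edge(D, F). Edges now: 11
Op 12: add_edge(A, D). Edges now: 12
Compute levels (Kahn BFS):
  sources (in-degree 0): E
  process E: level=0
    E->A: in-degree(A)=0, level(A)=1, enqueue
    E->B: in-degree(B)=3, level(B)>=1
    E->C: in-degree(C)=0, level(C)=1, enqueue
    E->D: in-degree(D)=2, level(D)>=1
  process A: level=1
    A->B: in-degree(B)=2, level(B)>=2
    A->D: in-degree(D)=1, level(D)>=2
    A->F: in-degree(F)=2, level(F)>=2
  process C: level=1
    C->B: in-degree(B)=1, level(B)>=2
    C->D: in-degree(D)=0, level(D)=2, enqueue
  process D: level=2
    D->B: in-degree(B)=0, level(B)=3, enqueue
    D->F: in-degree(F)=1, level(F)>=3
  process B: level=3
    B->F: in-degree(F)=0, level(F)=4, enqueue
  process F: level=4
All levels: A:1, B:3, C:1, D:2, E:0, F:4
level(F) = 4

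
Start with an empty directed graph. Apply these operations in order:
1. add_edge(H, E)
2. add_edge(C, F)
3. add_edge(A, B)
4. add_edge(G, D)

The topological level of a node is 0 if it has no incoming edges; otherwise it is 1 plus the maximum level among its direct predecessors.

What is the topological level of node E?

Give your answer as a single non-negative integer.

Op 1: add_edge(H, E). Edges now: 1
Op 2: add_edge(C, F). Edges now: 2
Op 3: add_edge(A, B). Edges now: 3
Op 4: add_edge(G, D). Edges now: 4
Compute levels (Kahn BFS):
  sources (in-degree 0): A, C, G, H
  process A: level=0
    A->B: in-degree(B)=0, level(B)=1, enqueue
  process C: level=0
    C->F: in-degree(F)=0, level(F)=1, enqueue
  process G: level=0
    G->D: in-degree(D)=0, level(D)=1, enqueue
  process H: level=0
    H->E: in-degree(E)=0, level(E)=1, enqueue
  process B: level=1
  process F: level=1
  process D: level=1
  process E: level=1
All levels: A:0, B:1, C:0, D:1, E:1, F:1, G:0, H:0
level(E) = 1

Answer: 1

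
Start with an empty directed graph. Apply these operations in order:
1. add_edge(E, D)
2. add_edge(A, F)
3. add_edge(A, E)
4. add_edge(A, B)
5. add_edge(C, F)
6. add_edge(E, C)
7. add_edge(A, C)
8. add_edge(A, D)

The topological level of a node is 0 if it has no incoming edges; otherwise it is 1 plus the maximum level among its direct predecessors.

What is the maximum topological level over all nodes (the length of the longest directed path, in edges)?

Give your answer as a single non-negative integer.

Op 1: add_edge(E, D). Edges now: 1
Op 2: add_edge(A, F). Edges now: 2
Op 3: add_edge(A, E). Edges now: 3
Op 4: add_edge(A, B). Edges now: 4
Op 5: add_edge(C, F). Edges now: 5
Op 6: add_edge(E, C). Edges now: 6
Op 7: add_edge(A, C). Edges now: 7
Op 8: add_edge(A, D). Edges now: 8
Compute levels (Kahn BFS):
  sources (in-degree 0): A
  process A: level=0
    A->B: in-degree(B)=0, level(B)=1, enqueue
    A->C: in-degree(C)=1, level(C)>=1
    A->D: in-degree(D)=1, level(D)>=1
    A->E: in-degree(E)=0, level(E)=1, enqueue
    A->F: in-degree(F)=1, level(F)>=1
  process B: level=1
  process E: level=1
    E->C: in-degree(C)=0, level(C)=2, enqueue
    E->D: in-degree(D)=0, level(D)=2, enqueue
  process C: level=2
    C->F: in-degree(F)=0, level(F)=3, enqueue
  process D: level=2
  process F: level=3
All levels: A:0, B:1, C:2, D:2, E:1, F:3
max level = 3

Answer: 3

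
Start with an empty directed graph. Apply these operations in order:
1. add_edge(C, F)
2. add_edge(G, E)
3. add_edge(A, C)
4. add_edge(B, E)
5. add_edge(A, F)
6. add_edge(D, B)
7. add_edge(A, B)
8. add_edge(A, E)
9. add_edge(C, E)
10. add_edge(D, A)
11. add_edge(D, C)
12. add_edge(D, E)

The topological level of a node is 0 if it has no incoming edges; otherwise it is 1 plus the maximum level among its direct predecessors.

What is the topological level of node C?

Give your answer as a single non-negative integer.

Op 1: add_edge(C, F). Edges now: 1
Op 2: add_edge(G, E). Edges now: 2
Op 3: add_edge(A, C). Edges now: 3
Op 4: add_edge(B, E). Edges now: 4
Op 5: add_edge(A, F). Edges now: 5
Op 6: add_edge(D, B). Edges now: 6
Op 7: add_edge(A, B). Edges now: 7
Op 8: add_edge(A, E). Edges now: 8
Op 9: add_edge(C, E). Edges now: 9
Op 10: add_edge(D, A). Edges now: 10
Op 11: add_edge(D, C). Edges now: 11
Op 12: add_edge(D, E). Edges now: 12
Compute levels (Kahn BFS):
  sources (in-degree 0): D, G
  process D: level=0
    D->A: in-degree(A)=0, level(A)=1, enqueue
    D->B: in-degree(B)=1, level(B)>=1
    D->C: in-degree(C)=1, level(C)>=1
    D->E: in-degree(E)=4, level(E)>=1
  process G: level=0
    G->E: in-degree(E)=3, level(E)>=1
  process A: level=1
    A->B: in-degree(B)=0, level(B)=2, enqueue
    A->C: in-degree(C)=0, level(C)=2, enqueue
    A->E: in-degree(E)=2, level(E)>=2
    A->F: in-degree(F)=1, level(F)>=2
  process B: level=2
    B->E: in-degree(E)=1, level(E)>=3
  process C: level=2
    C->E: in-degree(E)=0, level(E)=3, enqueue
    C->F: in-degree(F)=0, level(F)=3, enqueue
  process E: level=3
  process F: level=3
All levels: A:1, B:2, C:2, D:0, E:3, F:3, G:0
level(C) = 2

Answer: 2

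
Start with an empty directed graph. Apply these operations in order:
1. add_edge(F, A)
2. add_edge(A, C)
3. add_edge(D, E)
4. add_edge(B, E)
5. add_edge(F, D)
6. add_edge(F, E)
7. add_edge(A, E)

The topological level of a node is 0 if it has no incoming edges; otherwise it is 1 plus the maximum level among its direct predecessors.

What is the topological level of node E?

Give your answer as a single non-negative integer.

Answer: 2

Derivation:
Op 1: add_edge(F, A). Edges now: 1
Op 2: add_edge(A, C). Edges now: 2
Op 3: add_edge(D, E). Edges now: 3
Op 4: add_edge(B, E). Edges now: 4
Op 5: add_edge(F, D). Edges now: 5
Op 6: add_edge(F, E). Edges now: 6
Op 7: add_edge(A, E). Edges now: 7
Compute levels (Kahn BFS):
  sources (in-degree 0): B, F
  process B: level=0
    B->E: in-degree(E)=3, level(E)>=1
  process F: level=0
    F->A: in-degree(A)=0, level(A)=1, enqueue
    F->D: in-degree(D)=0, level(D)=1, enqueue
    F->E: in-degree(E)=2, level(E)>=1
  process A: level=1
    A->C: in-degree(C)=0, level(C)=2, enqueue
    A->E: in-degree(E)=1, level(E)>=2
  process D: level=1
    D->E: in-degree(E)=0, level(E)=2, enqueue
  process C: level=2
  process E: level=2
All levels: A:1, B:0, C:2, D:1, E:2, F:0
level(E) = 2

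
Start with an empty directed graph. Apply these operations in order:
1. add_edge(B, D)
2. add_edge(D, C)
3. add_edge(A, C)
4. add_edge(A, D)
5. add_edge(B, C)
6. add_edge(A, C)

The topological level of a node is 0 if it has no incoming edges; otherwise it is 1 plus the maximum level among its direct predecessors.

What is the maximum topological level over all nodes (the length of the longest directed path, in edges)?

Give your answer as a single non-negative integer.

Answer: 2

Derivation:
Op 1: add_edge(B, D). Edges now: 1
Op 2: add_edge(D, C). Edges now: 2
Op 3: add_edge(A, C). Edges now: 3
Op 4: add_edge(A, D). Edges now: 4
Op 5: add_edge(B, C). Edges now: 5
Op 6: add_edge(A, C) (duplicate, no change). Edges now: 5
Compute levels (Kahn BFS):
  sources (in-degree 0): A, B
  process A: level=0
    A->C: in-degree(C)=2, level(C)>=1
    A->D: in-degree(D)=1, level(D)>=1
  process B: level=0
    B->C: in-degree(C)=1, level(C)>=1
    B->D: in-degree(D)=0, level(D)=1, enqueue
  process D: level=1
    D->C: in-degree(C)=0, level(C)=2, enqueue
  process C: level=2
All levels: A:0, B:0, C:2, D:1
max level = 2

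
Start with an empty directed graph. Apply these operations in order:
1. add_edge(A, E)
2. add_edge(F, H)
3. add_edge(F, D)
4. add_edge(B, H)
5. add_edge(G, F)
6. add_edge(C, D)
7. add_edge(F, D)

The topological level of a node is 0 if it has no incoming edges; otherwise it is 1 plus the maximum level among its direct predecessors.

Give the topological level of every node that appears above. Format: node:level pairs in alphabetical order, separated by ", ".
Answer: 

Op 1: add_edge(A, E). Edges now: 1
Op 2: add_edge(F, H). Edges now: 2
Op 3: add_edge(F, D). Edges now: 3
Op 4: add_edge(B, H). Edges now: 4
Op 5: add_edge(G, F). Edges now: 5
Op 6: add_edge(C, D). Edges now: 6
Op 7: add_edge(F, D) (duplicate, no change). Edges now: 6
Compute levels (Kahn BFS):
  sources (in-degree 0): A, B, C, G
  process A: level=0
    A->E: in-degree(E)=0, level(E)=1, enqueue
  process B: level=0
    B->H: in-degree(H)=1, level(H)>=1
  process C: level=0
    C->D: in-degree(D)=1, level(D)>=1
  process G: level=0
    G->F: in-degree(F)=0, level(F)=1, enqueue
  process E: level=1
  process F: level=1
    F->D: in-degree(D)=0, level(D)=2, enqueue
    F->H: in-degree(H)=0, level(H)=2, enqueue
  process D: level=2
  process H: level=2
All levels: A:0, B:0, C:0, D:2, E:1, F:1, G:0, H:2

Answer: A:0, B:0, C:0, D:2, E:1, F:1, G:0, H:2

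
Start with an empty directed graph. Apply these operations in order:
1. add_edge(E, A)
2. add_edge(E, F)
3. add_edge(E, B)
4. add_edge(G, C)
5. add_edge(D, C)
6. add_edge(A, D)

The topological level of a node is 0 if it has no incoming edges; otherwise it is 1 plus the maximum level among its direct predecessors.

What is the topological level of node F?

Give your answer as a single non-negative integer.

Answer: 1

Derivation:
Op 1: add_edge(E, A). Edges now: 1
Op 2: add_edge(E, F). Edges now: 2
Op 3: add_edge(E, B). Edges now: 3
Op 4: add_edge(G, C). Edges now: 4
Op 5: add_edge(D, C). Edges now: 5
Op 6: add_edge(A, D). Edges now: 6
Compute levels (Kahn BFS):
  sources (in-degree 0): E, G
  process E: level=0
    E->A: in-degree(A)=0, level(A)=1, enqueue
    E->B: in-degree(B)=0, level(B)=1, enqueue
    E->F: in-degree(F)=0, level(F)=1, enqueue
  process G: level=0
    G->C: in-degree(C)=1, level(C)>=1
  process A: level=1
    A->D: in-degree(D)=0, level(D)=2, enqueue
  process B: level=1
  process F: level=1
  process D: level=2
    D->C: in-degree(C)=0, level(C)=3, enqueue
  process C: level=3
All levels: A:1, B:1, C:3, D:2, E:0, F:1, G:0
level(F) = 1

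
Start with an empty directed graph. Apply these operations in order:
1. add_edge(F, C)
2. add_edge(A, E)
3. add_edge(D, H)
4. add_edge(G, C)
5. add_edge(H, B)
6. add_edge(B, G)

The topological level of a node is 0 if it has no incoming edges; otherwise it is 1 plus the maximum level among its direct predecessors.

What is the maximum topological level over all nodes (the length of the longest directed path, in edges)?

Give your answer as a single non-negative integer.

Answer: 4

Derivation:
Op 1: add_edge(F, C). Edges now: 1
Op 2: add_edge(A, E). Edges now: 2
Op 3: add_edge(D, H). Edges now: 3
Op 4: add_edge(G, C). Edges now: 4
Op 5: add_edge(H, B). Edges now: 5
Op 6: add_edge(B, G). Edges now: 6
Compute levels (Kahn BFS):
  sources (in-degree 0): A, D, F
  process A: level=0
    A->E: in-degree(E)=0, level(E)=1, enqueue
  process D: level=0
    D->H: in-degree(H)=0, level(H)=1, enqueue
  process F: level=0
    F->C: in-degree(C)=1, level(C)>=1
  process E: level=1
  process H: level=1
    H->B: in-degree(B)=0, level(B)=2, enqueue
  process B: level=2
    B->G: in-degree(G)=0, level(G)=3, enqueue
  process G: level=3
    G->C: in-degree(C)=0, level(C)=4, enqueue
  process C: level=4
All levels: A:0, B:2, C:4, D:0, E:1, F:0, G:3, H:1
max level = 4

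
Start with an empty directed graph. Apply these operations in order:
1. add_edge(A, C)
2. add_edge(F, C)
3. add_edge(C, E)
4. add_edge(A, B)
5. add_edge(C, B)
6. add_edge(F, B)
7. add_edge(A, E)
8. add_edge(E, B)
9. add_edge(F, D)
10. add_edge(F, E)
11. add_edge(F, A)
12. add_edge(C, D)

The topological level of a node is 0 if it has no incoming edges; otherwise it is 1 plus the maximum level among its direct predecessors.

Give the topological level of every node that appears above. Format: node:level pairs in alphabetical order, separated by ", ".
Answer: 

Answer: A:1, B:4, C:2, D:3, E:3, F:0

Derivation:
Op 1: add_edge(A, C). Edges now: 1
Op 2: add_edge(F, C). Edges now: 2
Op 3: add_edge(C, E). Edges now: 3
Op 4: add_edge(A, B). Edges now: 4
Op 5: add_edge(C, B). Edges now: 5
Op 6: add_edge(F, B). Edges now: 6
Op 7: add_edge(A, E). Edges now: 7
Op 8: add_edge(E, B). Edges now: 8
Op 9: add_edge(F, D). Edges now: 9
Op 10: add_edge(F, E). Edges now: 10
Op 11: add_edge(F, A). Edges now: 11
Op 12: add_edge(C, D). Edges now: 12
Compute levels (Kahn BFS):
  sources (in-degree 0): F
  process F: level=0
    F->A: in-degree(A)=0, level(A)=1, enqueue
    F->B: in-degree(B)=3, level(B)>=1
    F->C: in-degree(C)=1, level(C)>=1
    F->D: in-degree(D)=1, level(D)>=1
    F->E: in-degree(E)=2, level(E)>=1
  process A: level=1
    A->B: in-degree(B)=2, level(B)>=2
    A->C: in-degree(C)=0, level(C)=2, enqueue
    A->E: in-degree(E)=1, level(E)>=2
  process C: level=2
    C->B: in-degree(B)=1, level(B)>=3
    C->D: in-degree(D)=0, level(D)=3, enqueue
    C->E: in-degree(E)=0, level(E)=3, enqueue
  process D: level=3
  process E: level=3
    E->B: in-degree(B)=0, level(B)=4, enqueue
  process B: level=4
All levels: A:1, B:4, C:2, D:3, E:3, F:0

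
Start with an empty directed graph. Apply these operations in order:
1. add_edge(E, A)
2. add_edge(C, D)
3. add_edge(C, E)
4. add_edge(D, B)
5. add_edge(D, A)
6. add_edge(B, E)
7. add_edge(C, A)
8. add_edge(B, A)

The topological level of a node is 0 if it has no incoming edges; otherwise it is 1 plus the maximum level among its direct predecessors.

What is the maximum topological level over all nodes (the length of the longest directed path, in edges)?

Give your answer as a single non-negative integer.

Op 1: add_edge(E, A). Edges now: 1
Op 2: add_edge(C, D). Edges now: 2
Op 3: add_edge(C, E). Edges now: 3
Op 4: add_edge(D, B). Edges now: 4
Op 5: add_edge(D, A). Edges now: 5
Op 6: add_edge(B, E). Edges now: 6
Op 7: add_edge(C, A). Edges now: 7
Op 8: add_edge(B, A). Edges now: 8
Compute levels (Kahn BFS):
  sources (in-degree 0): C
  process C: level=0
    C->A: in-degree(A)=3, level(A)>=1
    C->D: in-degree(D)=0, level(D)=1, enqueue
    C->E: in-degree(E)=1, level(E)>=1
  process D: level=1
    D->A: in-degree(A)=2, level(A)>=2
    D->B: in-degree(B)=0, level(B)=2, enqueue
  process B: level=2
    B->A: in-degree(A)=1, level(A)>=3
    B->E: in-degree(E)=0, level(E)=3, enqueue
  process E: level=3
    E->A: in-degree(A)=0, level(A)=4, enqueue
  process A: level=4
All levels: A:4, B:2, C:0, D:1, E:3
max level = 4

Answer: 4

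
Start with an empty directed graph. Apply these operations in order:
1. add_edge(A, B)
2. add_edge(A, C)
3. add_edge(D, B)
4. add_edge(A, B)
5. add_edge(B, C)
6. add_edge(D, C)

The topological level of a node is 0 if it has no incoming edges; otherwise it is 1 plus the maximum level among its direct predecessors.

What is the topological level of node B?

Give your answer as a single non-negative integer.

Answer: 1

Derivation:
Op 1: add_edge(A, B). Edges now: 1
Op 2: add_edge(A, C). Edges now: 2
Op 3: add_edge(D, B). Edges now: 3
Op 4: add_edge(A, B) (duplicate, no change). Edges now: 3
Op 5: add_edge(B, C). Edges now: 4
Op 6: add_edge(D, C). Edges now: 5
Compute levels (Kahn BFS):
  sources (in-degree 0): A, D
  process A: level=0
    A->B: in-degree(B)=1, level(B)>=1
    A->C: in-degree(C)=2, level(C)>=1
  process D: level=0
    D->B: in-degree(B)=0, level(B)=1, enqueue
    D->C: in-degree(C)=1, level(C)>=1
  process B: level=1
    B->C: in-degree(C)=0, level(C)=2, enqueue
  process C: level=2
All levels: A:0, B:1, C:2, D:0
level(B) = 1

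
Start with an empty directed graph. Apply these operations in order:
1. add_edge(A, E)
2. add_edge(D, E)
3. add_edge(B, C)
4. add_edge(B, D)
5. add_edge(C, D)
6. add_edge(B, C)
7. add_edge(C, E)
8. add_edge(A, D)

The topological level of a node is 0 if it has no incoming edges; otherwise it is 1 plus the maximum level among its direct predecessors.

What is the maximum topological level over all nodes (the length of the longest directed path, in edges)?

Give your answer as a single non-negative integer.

Answer: 3

Derivation:
Op 1: add_edge(A, E). Edges now: 1
Op 2: add_edge(D, E). Edges now: 2
Op 3: add_edge(B, C). Edges now: 3
Op 4: add_edge(B, D). Edges now: 4
Op 5: add_edge(C, D). Edges now: 5
Op 6: add_edge(B, C) (duplicate, no change). Edges now: 5
Op 7: add_edge(C, E). Edges now: 6
Op 8: add_edge(A, D). Edges now: 7
Compute levels (Kahn BFS):
  sources (in-degree 0): A, B
  process A: level=0
    A->D: in-degree(D)=2, level(D)>=1
    A->E: in-degree(E)=2, level(E)>=1
  process B: level=0
    B->C: in-degree(C)=0, level(C)=1, enqueue
    B->D: in-degree(D)=1, level(D)>=1
  process C: level=1
    C->D: in-degree(D)=0, level(D)=2, enqueue
    C->E: in-degree(E)=1, level(E)>=2
  process D: level=2
    D->E: in-degree(E)=0, level(E)=3, enqueue
  process E: level=3
All levels: A:0, B:0, C:1, D:2, E:3
max level = 3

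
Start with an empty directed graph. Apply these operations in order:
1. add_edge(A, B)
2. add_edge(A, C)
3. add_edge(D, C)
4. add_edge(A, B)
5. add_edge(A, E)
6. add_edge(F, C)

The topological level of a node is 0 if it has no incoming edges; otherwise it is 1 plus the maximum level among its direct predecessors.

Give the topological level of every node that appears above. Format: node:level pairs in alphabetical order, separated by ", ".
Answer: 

Answer: A:0, B:1, C:1, D:0, E:1, F:0

Derivation:
Op 1: add_edge(A, B). Edges now: 1
Op 2: add_edge(A, C). Edges now: 2
Op 3: add_edge(D, C). Edges now: 3
Op 4: add_edge(A, B) (duplicate, no change). Edges now: 3
Op 5: add_edge(A, E). Edges now: 4
Op 6: add_edge(F, C). Edges now: 5
Compute levels (Kahn BFS):
  sources (in-degree 0): A, D, F
  process A: level=0
    A->B: in-degree(B)=0, level(B)=1, enqueue
    A->C: in-degree(C)=2, level(C)>=1
    A->E: in-degree(E)=0, level(E)=1, enqueue
  process D: level=0
    D->C: in-degree(C)=1, level(C)>=1
  process F: level=0
    F->C: in-degree(C)=0, level(C)=1, enqueue
  process B: level=1
  process E: level=1
  process C: level=1
All levels: A:0, B:1, C:1, D:0, E:1, F:0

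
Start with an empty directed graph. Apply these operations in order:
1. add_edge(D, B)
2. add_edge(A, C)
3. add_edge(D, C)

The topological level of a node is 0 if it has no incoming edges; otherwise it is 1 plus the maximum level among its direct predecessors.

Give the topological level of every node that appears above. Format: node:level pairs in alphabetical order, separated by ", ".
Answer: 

Answer: A:0, B:1, C:1, D:0

Derivation:
Op 1: add_edge(D, B). Edges now: 1
Op 2: add_edge(A, C). Edges now: 2
Op 3: add_edge(D, C). Edges now: 3
Compute levels (Kahn BFS):
  sources (in-degree 0): A, D
  process A: level=0
    A->C: in-degree(C)=1, level(C)>=1
  process D: level=0
    D->B: in-degree(B)=0, level(B)=1, enqueue
    D->C: in-degree(C)=0, level(C)=1, enqueue
  process B: level=1
  process C: level=1
All levels: A:0, B:1, C:1, D:0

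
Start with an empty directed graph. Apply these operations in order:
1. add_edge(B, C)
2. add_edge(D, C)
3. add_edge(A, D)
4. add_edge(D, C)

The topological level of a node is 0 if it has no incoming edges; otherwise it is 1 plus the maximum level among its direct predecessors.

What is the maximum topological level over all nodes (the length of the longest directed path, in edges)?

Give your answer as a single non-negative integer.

Answer: 2

Derivation:
Op 1: add_edge(B, C). Edges now: 1
Op 2: add_edge(D, C). Edges now: 2
Op 3: add_edge(A, D). Edges now: 3
Op 4: add_edge(D, C) (duplicate, no change). Edges now: 3
Compute levels (Kahn BFS):
  sources (in-degree 0): A, B
  process A: level=0
    A->D: in-degree(D)=0, level(D)=1, enqueue
  process B: level=0
    B->C: in-degree(C)=1, level(C)>=1
  process D: level=1
    D->C: in-degree(C)=0, level(C)=2, enqueue
  process C: level=2
All levels: A:0, B:0, C:2, D:1
max level = 2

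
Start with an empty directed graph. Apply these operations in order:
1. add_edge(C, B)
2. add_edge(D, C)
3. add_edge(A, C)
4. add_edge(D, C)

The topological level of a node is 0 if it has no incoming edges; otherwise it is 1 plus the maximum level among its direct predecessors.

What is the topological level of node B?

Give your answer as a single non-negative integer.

Op 1: add_edge(C, B). Edges now: 1
Op 2: add_edge(D, C). Edges now: 2
Op 3: add_edge(A, C). Edges now: 3
Op 4: add_edge(D, C) (duplicate, no change). Edges now: 3
Compute levels (Kahn BFS):
  sources (in-degree 0): A, D
  process A: level=0
    A->C: in-degree(C)=1, level(C)>=1
  process D: level=0
    D->C: in-degree(C)=0, level(C)=1, enqueue
  process C: level=1
    C->B: in-degree(B)=0, level(B)=2, enqueue
  process B: level=2
All levels: A:0, B:2, C:1, D:0
level(B) = 2

Answer: 2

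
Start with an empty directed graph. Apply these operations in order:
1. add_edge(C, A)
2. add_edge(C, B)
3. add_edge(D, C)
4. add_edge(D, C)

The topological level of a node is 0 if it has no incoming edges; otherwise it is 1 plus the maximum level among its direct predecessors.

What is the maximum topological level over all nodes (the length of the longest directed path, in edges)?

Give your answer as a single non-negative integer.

Answer: 2

Derivation:
Op 1: add_edge(C, A). Edges now: 1
Op 2: add_edge(C, B). Edges now: 2
Op 3: add_edge(D, C). Edges now: 3
Op 4: add_edge(D, C) (duplicate, no change). Edges now: 3
Compute levels (Kahn BFS):
  sources (in-degree 0): D
  process D: level=0
    D->C: in-degree(C)=0, level(C)=1, enqueue
  process C: level=1
    C->A: in-degree(A)=0, level(A)=2, enqueue
    C->B: in-degree(B)=0, level(B)=2, enqueue
  process A: level=2
  process B: level=2
All levels: A:2, B:2, C:1, D:0
max level = 2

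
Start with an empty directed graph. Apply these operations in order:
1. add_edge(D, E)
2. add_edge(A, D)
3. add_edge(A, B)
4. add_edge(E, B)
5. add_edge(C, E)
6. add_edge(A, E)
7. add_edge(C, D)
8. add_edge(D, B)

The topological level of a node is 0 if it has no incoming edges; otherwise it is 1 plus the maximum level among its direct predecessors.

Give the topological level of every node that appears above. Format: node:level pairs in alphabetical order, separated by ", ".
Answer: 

Op 1: add_edge(D, E). Edges now: 1
Op 2: add_edge(A, D). Edges now: 2
Op 3: add_edge(A, B). Edges now: 3
Op 4: add_edge(E, B). Edges now: 4
Op 5: add_edge(C, E). Edges now: 5
Op 6: add_edge(A, E). Edges now: 6
Op 7: add_edge(C, D). Edges now: 7
Op 8: add_edge(D, B). Edges now: 8
Compute levels (Kahn BFS):
  sources (in-degree 0): A, C
  process A: level=0
    A->B: in-degree(B)=2, level(B)>=1
    A->D: in-degree(D)=1, level(D)>=1
    A->E: in-degree(E)=2, level(E)>=1
  process C: level=0
    C->D: in-degree(D)=0, level(D)=1, enqueue
    C->E: in-degree(E)=1, level(E)>=1
  process D: level=1
    D->B: in-degree(B)=1, level(B)>=2
    D->E: in-degree(E)=0, level(E)=2, enqueue
  process E: level=2
    E->B: in-degree(B)=0, level(B)=3, enqueue
  process B: level=3
All levels: A:0, B:3, C:0, D:1, E:2

Answer: A:0, B:3, C:0, D:1, E:2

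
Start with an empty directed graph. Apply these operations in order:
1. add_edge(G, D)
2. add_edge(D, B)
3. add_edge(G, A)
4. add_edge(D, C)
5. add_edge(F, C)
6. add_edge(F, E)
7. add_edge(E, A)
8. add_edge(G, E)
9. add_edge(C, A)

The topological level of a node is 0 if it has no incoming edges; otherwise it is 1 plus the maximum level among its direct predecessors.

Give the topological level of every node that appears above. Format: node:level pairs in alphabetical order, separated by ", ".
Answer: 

Op 1: add_edge(G, D). Edges now: 1
Op 2: add_edge(D, B). Edges now: 2
Op 3: add_edge(G, A). Edges now: 3
Op 4: add_edge(D, C). Edges now: 4
Op 5: add_edge(F, C). Edges now: 5
Op 6: add_edge(F, E). Edges now: 6
Op 7: add_edge(E, A). Edges now: 7
Op 8: add_edge(G, E). Edges now: 8
Op 9: add_edge(C, A). Edges now: 9
Compute levels (Kahn BFS):
  sources (in-degree 0): F, G
  process F: level=0
    F->C: in-degree(C)=1, level(C)>=1
    F->E: in-degree(E)=1, level(E)>=1
  process G: level=0
    G->A: in-degree(A)=2, level(A)>=1
    G->D: in-degree(D)=0, level(D)=1, enqueue
    G->E: in-degree(E)=0, level(E)=1, enqueue
  process D: level=1
    D->B: in-degree(B)=0, level(B)=2, enqueue
    D->C: in-degree(C)=0, level(C)=2, enqueue
  process E: level=1
    E->A: in-degree(A)=1, level(A)>=2
  process B: level=2
  process C: level=2
    C->A: in-degree(A)=0, level(A)=3, enqueue
  process A: level=3
All levels: A:3, B:2, C:2, D:1, E:1, F:0, G:0

Answer: A:3, B:2, C:2, D:1, E:1, F:0, G:0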